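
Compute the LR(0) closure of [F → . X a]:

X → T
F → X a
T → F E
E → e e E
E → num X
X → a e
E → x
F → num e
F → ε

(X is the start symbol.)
{ [F → . X a], [F → . num e], [F → .], [T → . F E], [X → . T], [X → . a e] }

To compute CLOSURE, for each item [A → α.Bβ] where B is a non-terminal, add [B → .γ] for all productions B → γ; repeat for the newly added items until nothing changes.

Start with: [F → . X a]
  [F → . X a] has the dot before X: add [X → . T], [X → . a e]
  [X → . T] has the dot before T: add [T → . F E]
  [T → . F E] has the dot before F: add [F → . num e], [F → .]
No further items can be added.

CLOSURE = { [F → . X a], [F → . num e], [F → .], [T → . F E], [X → . T], [X → . a e] }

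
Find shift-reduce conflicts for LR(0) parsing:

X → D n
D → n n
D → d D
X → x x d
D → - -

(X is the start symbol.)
No shift-reduce conflicts

A shift-reduce conflict occurs when an LR(0) state has both:
  - a complete (reduce) item [A → α .] (dot at the end), and
  - a shift item [B → β . c γ] (dot before a terminal).

Augment with X' → X and build the canonical LR(0) collection (I0 = CLOSURE({[X' → . X]}), then GOTO on every symbol after a dot until no new states appear). It has 13 states:
  I0: { [D → . - -], [D → . d D], [D → . n n], [X → . D n], [X → . x x d], [X' → . X] }  — shift
  I1: { [D → - . -] }  — shift
  I2: { [X → D . n] }  — shift
  I3: { [X' → X .] }  — accept
  I4: { [D → . - -], [D → . d D], [D → . n n], [D → d . D] }  — shift
  I5: { [D → n . n] }  — shift
  I6: { [X → x . x d] }  — shift
  I7: { [X → x x . d] }  — shift
  I8: { [X → x x d .] }  — reduce
  I9: { [D → n n .] }  — reduce
  I10: { [D → d D .] }  — reduce
  I11: { [X → D n .] }  — reduce
  I12: { [D → - - .] }  — reduce

No state contains both a complete item and a shift item.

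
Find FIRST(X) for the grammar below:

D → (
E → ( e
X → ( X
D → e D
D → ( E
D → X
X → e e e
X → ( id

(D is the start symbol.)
From X → ( X:
  - '(' is a terminal: add '(' and stop
From X → e e e:
  - e is a terminal: add 'e' and stop
From X → ( id:
  - '(' is a terminal: add '(' and stop

Collecting: FIRST(X) = { '(', 'e' }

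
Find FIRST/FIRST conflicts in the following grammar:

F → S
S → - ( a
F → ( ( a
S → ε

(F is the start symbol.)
FIRST sets of the non-terminals at (or reachable through a nullable prefix from) the front of some alternative:
  FIRST(S) = { '-', ε }

Productions for F:
  F → S: FIRST = { '-', ε }
  F → ( ( a: FIRST = { '(' }
Productions for S:
  S → - ( a: FIRST = { '-' }
  S → ε: FIRST = { ε }

All alternatives of each non-terminal have pairwise disjoint FIRST sets.

Answer: No FIRST/FIRST conflicts.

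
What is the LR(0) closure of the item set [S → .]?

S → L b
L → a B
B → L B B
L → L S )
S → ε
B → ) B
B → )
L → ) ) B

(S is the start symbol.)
{ [S → .] }

Start with: [S → .]
The dot is at the end, so nothing is added.

CLOSURE = { [S → .] }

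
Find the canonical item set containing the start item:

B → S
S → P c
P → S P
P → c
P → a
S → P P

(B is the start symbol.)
First, augment the grammar with B' → B
I₀ = CLOSURE({ [B' → . B] }):
  [B' → . B] has the dot before B: add [B → . S]
  [B → . S] has the dot before S: add [S → . P c], [S → . P P]
  [S → . P c] has the dot before P: add [P → . S P], [P → . c], [P → . a]
No further items can be added.

I₀ = { [B → . S], [B' → . B], [P → . S P], [P → . a], [P → . c], [S → . P P], [S → . P c] }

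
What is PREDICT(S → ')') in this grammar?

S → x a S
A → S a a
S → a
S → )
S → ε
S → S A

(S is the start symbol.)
{ ')' }

PREDICT(S → ')') = (FIRST(RHS) \ {ε}) ∪ (FOLLOW(S) if ε ∈ FIRST(RHS), i.e. RHS ⇒* ε)
FIRST(')') = { ')' }
ε ∉ FIRST(')'), so FOLLOW(S) is not added.
PREDICT(S → ')') = { ')' }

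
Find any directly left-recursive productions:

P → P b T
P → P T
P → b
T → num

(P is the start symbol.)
Yes, P is left-recursive

P → P b T: LEFT RECURSIVE (starts with P)
P → P T: LEFT RECURSIVE (starts with P)
P → b: starts with b
T → num: starts with num

The grammar has direct left recursion on: P.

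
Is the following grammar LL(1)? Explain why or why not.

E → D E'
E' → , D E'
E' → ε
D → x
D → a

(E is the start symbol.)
A grammar is LL(1) if for each non-terminal N with multiple productions, the predict sets of those productions are pairwise disjoint, where PREDICT(N → α) = (FIRST(α) \ {ε}) ∪ (FOLLOW(N) if α ⇒* ε).

Relevant sets:
  FOLLOW(E') = { $ }

For E':
  PREDICT(E' → ',' D E') = { ',' }
  PREDICT(E' → ε) = { $ }
For D:
  PREDICT(D → x) = { 'x' }
  PREDICT(D → a) = { 'a' }
E has a single production, so nothing to check there.

All predict sets are disjoint. The grammar IS LL(1).

Answer: Yes, the grammar is LL(1).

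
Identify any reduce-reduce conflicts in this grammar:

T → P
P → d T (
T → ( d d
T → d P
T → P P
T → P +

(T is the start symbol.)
Yes — I5: [T → P .] vs [T → d P .]

Augment with T' → T and build the canonical LR(0) collection (I0 = CLOSURE({[T' → . T]}), then GOTO on every symbol after a dot until no new states appear). It has 13 states:
  I0: { [P → . d T (], [T → . ( d d], [T → . P +], [T → . P P], [T → . P], [T → . d P], [T' → . T] }  — shift
  I1: { [T → ( . d d] }  — shift
  I2: { [P → . d T (], [T → P . +], [T → P . P], [T → P .] }  — shift, reduce
  I3: { [T' → T .] }  — accept
  I4: { [P → . d T (], [P → d . T (], [T → . ( d d], [T → . P +], [T → . P P], [T → . P], [T → . d P], [T → d . P] }  — shift
  I5: { [P → . d T (], [T → P . +], [T → P . P], [T → P .], [T → d P .] }  — shift, 2 reduces
  I6: { [P → d T . (] }  — shift
  I7: { [P → d T ( .] }  — reduce
  I8: { [T → P + .] }  — reduce
  I9: { [T → P P .] }  — reduce
  I10: { [P → . d T (], [P → d . T (], [T → . ( d d], [T → . P +], [T → . P P], [T → . P], [T → . d P] }  — shift
  I11: { [T → ( d . d] }  — shift
  I12: { [T → ( d d .] }  — reduce

I5 contains complete items [T → P .], [T → d P .] — reduce-reduce conflict.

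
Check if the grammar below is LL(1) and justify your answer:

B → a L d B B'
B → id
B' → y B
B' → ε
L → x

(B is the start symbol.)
No. Predict set conflict for B': { 'y' }

A grammar is LL(1) if for each non-terminal N with multiple productions, the predict sets of those productions are pairwise disjoint, where PREDICT(N → α) = (FIRST(α) \ {ε}) ∪ (FOLLOW(N) if α ⇒* ε).

Relevant sets:
  FOLLOW(B') = { $, 'y' }

For B:
  PREDICT(B → a L d B B') = { 'a' }
  PREDICT(B → id) = { 'id' }
For B':
  PREDICT(B' → y B) = { 'y' }
  PREDICT(B' → ε) = { $, 'y' }
L has a single production, so nothing to check there.

Conflict found: Predict set conflict for B': { 'y' }
The grammar is NOT LL(1).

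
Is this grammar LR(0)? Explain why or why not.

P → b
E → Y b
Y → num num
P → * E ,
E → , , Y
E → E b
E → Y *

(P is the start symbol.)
Augment with P' → P and build the canonical LR(0) collection (I0 = CLOSURE({[P' → . P]}), then GOTO on every symbol after a dot until no new states appear). It has 15 states:
  I0: { [P → . * E ,], [P → . b], [P' → . P] }  — shift
  I1: { [E → . , , Y], [E → . E b], [E → . Y *], [E → . Y b], [P → * . E ,], [Y → . num num] }  — shift
  I2: { [P' → P .] }  — accept
  I3: { [P → b .] }  — reduce
  I4: { [E → , . , Y] }  — shift
  I5: { [E → E . b], [P → * E . ,] }  — shift
  I6: { [E → Y . *], [E → Y . b] }  — shift
  I7: { [Y → num . num] }  — shift
  I8: { [Y → num num .] }  — reduce
  I9: { [E → Y * .] }  — reduce
  I10: { [E → Y b .] }  — reduce
  I11: { [P → * E , .] }  — reduce
  I12: { [E → E b .] }  — reduce
  I13: { [E → , , . Y], [Y → . num num] }  — shift
  I14: { [E → , , Y .] }  — reduce

Every state is either a pure shift/goto state or contains exactly one complete item and nothing to shift — no conflicts. The grammar is LR(0).

Answer: Yes, the grammar is LR(0)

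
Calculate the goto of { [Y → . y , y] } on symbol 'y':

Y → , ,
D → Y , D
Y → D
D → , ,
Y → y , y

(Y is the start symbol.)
GOTO(I, 'y') = CLOSURE({ [A → αX.β] : [A → α.Xβ] ∈ I, X = 'y' })

Items with dot before 'y', with the dot advanced:
  [Y → . y , y] → [Y → y . , y]
Closure adds nothing (no advanced item has the dot before a non-terminal).

GOTO = { [Y → y . , y] }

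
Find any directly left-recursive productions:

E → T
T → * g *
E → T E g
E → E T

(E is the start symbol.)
E → T: starts with T
T → * g *: starts with '*'
E → T E g: starts with T
E → E T: LEFT RECURSIVE (starts with E)

The grammar has direct left recursion on: E.

Answer: Yes, E is left-recursive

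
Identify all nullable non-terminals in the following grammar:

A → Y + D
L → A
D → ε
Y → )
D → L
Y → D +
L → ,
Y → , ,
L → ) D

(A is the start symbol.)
ε-productions: D → ε
So D is immediately nullable.
No further non-terminal can be added: every production for the remaining non-terminals contains a terminal or a non-nullable non-terminal.
Nullable = { 'D' }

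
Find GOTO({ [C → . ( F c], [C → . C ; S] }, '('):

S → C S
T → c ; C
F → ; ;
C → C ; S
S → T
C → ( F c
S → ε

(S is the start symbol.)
{ [C → ( . F c], [F → . ; ;] }

GOTO(I, '(') = CLOSURE({ [A → αX.β] : [A → α.Xβ] ∈ I, X = '(' })

Items with dot before '(', with the dot advanced:
  [C → . ( F c] → [C → ( . F c]
Closure of the advanced items:
  [C → ( . F c] has the dot before F: add [F → . ; ;]

GOTO = { [C → ( . F c], [F → . ; ;] }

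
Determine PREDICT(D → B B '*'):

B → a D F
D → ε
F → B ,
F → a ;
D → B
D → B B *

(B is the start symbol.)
PREDICT(D → B B '*') = (FIRST(RHS) \ {ε}) ∪ (FOLLOW(D) if ε ∈ FIRST(RHS), i.e. RHS ⇒* ε)
FIRST(B) = { 'a' }
FIRST(B B '*') = { 'a' }
ε ∉ FIRST(B B '*'), so FOLLOW(D) is not added.
PREDICT(D → B B '*') = { 'a' }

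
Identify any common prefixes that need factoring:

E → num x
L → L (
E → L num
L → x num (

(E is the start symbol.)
No, left-factoring is not needed

Left-factoring is needed when two productions for the same non-terminal
share a common prefix on the right-hand side.

Productions for E:
  E → num x
  E → L num
Productions for L:
  L → L (
  L → x num (

No common prefixes found.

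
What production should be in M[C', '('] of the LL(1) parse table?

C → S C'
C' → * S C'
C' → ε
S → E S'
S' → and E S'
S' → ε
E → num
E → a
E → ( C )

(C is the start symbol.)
Empty (error entry)

To find M[C', '('], we find productions for C' where '(' is in the predict set (PREDICT(N → α) = (FIRST(α) \ {ε}) ∪ (FOLLOW(N) if α ⇒* ε)).

Relevant sets:
  FOLLOW(C') = { $, ')' }

C' → * S C': PREDICT = { '*' }
C' → ε: PREDICT = { $, ')' }

M[C', '('] is empty (no production applies)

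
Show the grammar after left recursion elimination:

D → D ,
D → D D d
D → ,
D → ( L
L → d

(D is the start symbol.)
D → , D'
D → ( L D'
D' → , D'
D' → D d D'
D' → ε
L → d

D is directly left-recursive. The standard transformation for
  A → A α₁ | ... | A α_m | β₁ | ... | β_n
is
  A  → β₁ A' | ... | β_n A'
  A' → α₁ A' | ... | α_m A' | ε

D → , becomes D → , D'
D → ( L becomes D → ( L D'
D → D , becomes D' → , D'
D → D D d becomes D' → D d D'
Add D' → ε

Productions for other non-terminals are unchanged:
  L → d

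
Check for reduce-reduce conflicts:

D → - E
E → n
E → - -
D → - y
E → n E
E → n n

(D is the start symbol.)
Augment with D' → D and build the canonical LR(0) collection (I0 = CLOSURE({[D' → . D]}), then GOTO on every symbol after a dot until no new states appear). It has 10 states:
  I0: { [D → . - E], [D → . - y], [D' → . D] }  — shift
  I1: { [D → - . E], [D → - . y], [E → . - -], [E → . n E], [E → . n n], [E → . n] }  — shift
  I2: { [D' → D .] }  — accept
  I3: { [E → - . -] }  — shift
  I4: { [D → - E .] }  — reduce
  I5: { [E → . - -], [E → . n E], [E → . n n], [E → . n], [E → n . E], [E → n . n], [E → n .] }  — shift, reduce
  I6: { [D → - y .] }  — reduce
  I7: { [E → n E .] }  — reduce
  I8: { [E → . - -], [E → . n E], [E → . n n], [E → . n], [E → n . E], [E → n . n], [E → n .], [E → n n .] }  — shift, 2 reduces
  I9: { [E → - - .] }  — reduce

I8 contains complete items [E → n .], [E → n n .] — reduce-reduce conflict.

Answer: Yes — I8: [E → n .] vs [E → n n .]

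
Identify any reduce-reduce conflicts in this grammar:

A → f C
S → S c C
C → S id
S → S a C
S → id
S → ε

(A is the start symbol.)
A reduce-reduce conflict occurs when an LR(0) state has two complete items [A → α .] and [B → β .] — both call for a reduction, and with no lookahead the parser cannot choose between them.

Augment with A' → A and build the canonical LR(0) collection (I0 = CLOSURE({[A' → . A]}), then GOTO on every symbol after a dot until no new states appear). It has 11 states:
  I0: { [A → . f C], [A' → . A] }  — shift
  I1: { [A' → A .] }  — accept
  I2: { [A → f . C], [C → . S id], [S → . S a C], [S → . S c C], [S → . id], [S → .] }  — shift, reduce
  I3: { [A → f C .] }  — reduce
  I4: { [C → S . id], [S → S . a C], [S → S . c C] }  — shift
  I5: { [S → id .] }  — reduce
  I6: { [C → . S id], [S → . S a C], [S → . S c C], [S → . id], [S → .], [S → S a . C] }  — shift, reduce
  I7: { [C → . S id], [S → . S a C], [S → . S c C], [S → . id], [S → .], [S → S c . C] }  — shift, reduce
  I8: { [C → S id .] }  — reduce
  I9: { [S → S c C .] }  — reduce
  I10: { [S → S a C .] }  — reduce

No state contains more than one complete item.

Answer: No reduce-reduce conflicts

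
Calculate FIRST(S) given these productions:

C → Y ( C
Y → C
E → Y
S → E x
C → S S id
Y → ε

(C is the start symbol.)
{ '(', 'x' }

To compute FIRST(S), examine every production with S on the left-hand side, reading each right-hand side left to right until a non-nullable symbol is reached.

FIRST sets of the other non-terminals involved (by the same procedure, iterated to a fixed point):
  FIRST(E) = { '(', 'x', ε }

From S → E x:
  - E is a non-terminal: add FIRST(E) \ {ε} = { '(', 'x' }
    E is nullable, so continue to the next symbol
  - x is a terminal: add 'x' and stop

Collecting: FIRST(S) = { '(', 'x' }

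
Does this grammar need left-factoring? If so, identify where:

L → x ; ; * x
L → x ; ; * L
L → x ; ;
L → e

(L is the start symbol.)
Yes, L has productions with common prefix 'x ; ;'

Left-factoring is needed when two productions for the same non-terminal
share a common prefix on the right-hand side.

Productions for L:
  L → x ; ; * x
  L → x ; ; * L
  L → x ; ;
  L → e

Found common prefix 'x ; ;' in productions for L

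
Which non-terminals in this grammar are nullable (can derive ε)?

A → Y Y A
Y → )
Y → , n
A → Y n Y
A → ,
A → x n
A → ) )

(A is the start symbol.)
There are no ε-productions, so no non-terminal can derive ε.
No non-terminals are nullable.

Answer: None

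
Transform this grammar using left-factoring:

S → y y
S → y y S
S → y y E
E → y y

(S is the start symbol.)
Left-factoring transforms A → αβ₁ | αβ₂ into A → αA' and A' → β₁ | β₂
(α is the longest common prefix among the alternatives). Repeat until
no nonterminal has two alternatives with a common prefix.

Round 1: S has alternatives sharing prefix 'y y'. Introduce S': S → y y S'
  Add: S' → ε
  Add: S' → S
  Add: S' → E

No remaining common prefixes — done.

Resulting grammar:
S → y y S'
S' → ε
S' → S
S' → E
E → y y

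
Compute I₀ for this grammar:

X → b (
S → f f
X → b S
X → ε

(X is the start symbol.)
{ [X → . b (], [X → . b S], [X → .], [X' → . X] }

First, augment the grammar with X' → X
I₀ = CLOSURE({ [X' → . X] }):
  [X' → . X] has the dot before X: add [X → . b (], [X → . b S], [X → .]
No further items can be added.

I₀ = { [X → . b (], [X → . b S], [X → .], [X' → . X] }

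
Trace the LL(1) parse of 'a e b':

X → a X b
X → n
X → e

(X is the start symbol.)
LL(1) parsing maintains a stack (initially the start symbol over $) and the input. At each step: if the stack top is a terminal, match it against the current input token; if it is a non-terminal N, replace it with the RHS of M[N, lookahead] (the unique production whose predict set contains the lookahead).

Stack is shown with the top on the left.

Stack    Input    Action
------------------------
X $      a e b $  output X → a X b
a X b $  a e b $  match 'a'
X b $    e b $    output X → e
e b $    e b $    match 'e'
b $      b $      match 'b'
$        $        accept

The string is accepted.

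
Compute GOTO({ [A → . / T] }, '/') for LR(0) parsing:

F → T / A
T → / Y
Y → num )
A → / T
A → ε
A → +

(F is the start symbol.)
GOTO(I, '/') = CLOSURE({ [A → αX.β] : [A → α.Xβ] ∈ I, X = '/' })

Items with dot before '/', with the dot advanced:
  [A → . / T] → [A → / . T]
Closure of the advanced items:
  [A → / . T] has the dot before T: add [T → . / Y]

GOTO = { [A → / . T], [T → . / Y] }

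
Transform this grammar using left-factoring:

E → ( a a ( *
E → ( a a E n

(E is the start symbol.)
E → ( a a E'
E' → ( *
E' → E n

Left-factoring transforms A → αβ₁ | αβ₂ into A → αA' and A' → β₁ | β₂
(α is the longest common prefix among the alternatives). Repeat until
no nonterminal has two alternatives with a common prefix.

Round 1: E has alternatives sharing prefix '( a a'. Introduce E': E → ( a a E'
  Add: E' → ( *
  Add: E' → E n

No remaining common prefixes — done.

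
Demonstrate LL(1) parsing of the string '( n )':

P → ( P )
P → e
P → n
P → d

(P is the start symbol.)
Stack is shown with the top on the left.

Stack    Input    Action
------------------------
P $      ( n ) $  output P → ( P )
( P ) $  ( n ) $  match '('
P ) $    n ) $    output P → n
n ) $    n ) $    match 'n'
) $      ) $      match ')'
$        $        accept

The string is accepted.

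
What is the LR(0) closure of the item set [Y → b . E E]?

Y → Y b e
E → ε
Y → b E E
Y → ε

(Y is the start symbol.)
{ [E → .], [Y → b . E E] }

To compute CLOSURE, for each item [A → α.Bβ] where B is a non-terminal, add [B → .γ] for all productions B → γ; repeat for the newly added items until nothing changes.

Start with: [Y → b . E E]
  [Y → b . E E] has the dot before E: add [E → .]
No further items can be added.

CLOSURE = { [E → .], [Y → b . E E] }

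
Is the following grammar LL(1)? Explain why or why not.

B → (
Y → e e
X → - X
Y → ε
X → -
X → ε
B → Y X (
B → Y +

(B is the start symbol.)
No. Predict set conflict for B: { '(' }

A grammar is LL(1) if for each non-terminal N with multiple productions, the predict sets of those productions are pairwise disjoint, where PREDICT(N → α) = (FIRST(α) \ {ε}) ∪ (FOLLOW(N) if α ⇒* ε).

Relevant sets:
  FIRST(Y) = { 'e', ε }
  FIRST(X) = { '-', ε }
  FOLLOW(Y) = { '(', '+', '-' }
  FOLLOW(X) = { '(' }

For B:
  PREDICT(B → '(') = { '(' }
  PREDICT(B → Y X '(') = { '(', '-', 'e' }
  PREDICT(B → Y '+') = { '+', 'e' }
For Y:
  PREDICT(Y → e e) = { 'e' }
  PREDICT(Y → ε) = { '(', '+', '-' }
For X:
  PREDICT(X → '-' X) = { '-' }
  PREDICT(X → '-') = { '-' }
  PREDICT(X → ε) = { '(' }

Conflict found: Predict set conflict for B: { '(' }
The grammar is NOT LL(1).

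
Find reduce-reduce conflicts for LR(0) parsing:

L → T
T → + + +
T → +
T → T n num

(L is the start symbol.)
No reduce-reduce conflicts

A reduce-reduce conflict occurs when an LR(0) state has two complete items [A → α .] and [B → β .] — both call for a reduction, and with no lookahead the parser cannot choose between them.

Augment with L' → L and build the canonical LR(0) collection (I0 = CLOSURE({[L' → . L]}), then GOTO on every symbol after a dot until no new states appear). It has 8 states:
  I0: { [L → . T], [L' → . L], [T → . + + +], [T → . +], [T → . T n num] }  — shift
  I1: { [T → + . + +], [T → + .] }  — shift, reduce
  I2: { [L' → L .] }  — accept
  I3: { [L → T .], [T → T . n num] }  — shift, reduce
  I4: { [T → T n . num] }  — shift
  I5: { [T → T n num .] }  — reduce
  I6: { [T → + + . +] }  — shift
  I7: { [T → + + + .] }  — reduce

No state contains more than one complete item.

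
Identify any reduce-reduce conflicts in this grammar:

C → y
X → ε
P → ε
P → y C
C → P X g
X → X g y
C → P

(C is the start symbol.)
Yes — I2: [C → P .] vs [X → .]; I3: [C → y .] vs [P → .]

A reduce-reduce conflict occurs when an LR(0) state has two complete items [A → α .] and [B → β .] — both call for a reduction, and with no lookahead the parser cannot choose between them.

Augment with C' → C and build the canonical LR(0) collection (I0 = CLOSURE({[C' → . C]}), then GOTO on every symbol after a dot until no new states appear). It has 8 states:
  I0: { [C → . P X g], [C → . P], [C → . y], [C' → . C], [P → . y C], [P → .] }  — shift, reduce
  I1: { [C' → C .] }  — accept
  I2: { [C → P . X g], [C → P .], [X → . X g y], [X → .] }  — 2 reduces
  I3: { [C → . P X g], [C → . P], [C → . y], [C → y .], [P → . y C], [P → .], [P → y . C] }  — shift, 2 reduces
  I4: { [P → y C .] }  — reduce
  I5: { [C → P X . g], [X → X . g y] }  — shift
  I6: { [C → P X g .], [X → X g . y] }  — shift, reduce
  I7: { [X → X g y .] }  — reduce

I2 contains complete items [C → P .], [X → .] — reduce-reduce conflict.
I3 contains complete items [C → y .], [P → .] — reduce-reduce conflict.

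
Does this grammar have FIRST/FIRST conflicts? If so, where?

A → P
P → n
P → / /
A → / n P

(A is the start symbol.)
FIRST sets of the non-terminals at (or reachable through a nullable prefix from) the front of some alternative:
  FIRST(P) = { '/', 'n' }

Productions for A:
  A → P: FIRST = { '/', 'n' }
  A → / n P: FIRST = { '/' }
Productions for P:
  P → n: FIRST = { 'n' }
  P → / /: FIRST = { '/' }

Conflict for A: A → P and A → / n P
  Overlap: { '/' }

Answer: Yes. A → P / A → '/' n P on { '/' }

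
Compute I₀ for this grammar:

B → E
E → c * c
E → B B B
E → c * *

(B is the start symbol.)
{ [B → . E], [B' → . B], [E → . B B B], [E → . c * *], [E → . c * c] }

First, augment the grammar with B' → B
I₀ = CLOSURE({ [B' → . B] }):
  [B' → . B] has the dot before B: add [B → . E]
  [B → . E] has the dot before E: add [E → . c * c], [E → . B B B], [E → . c * *]
No further items can be added.

I₀ = { [B → . E], [B' → . B], [E → . B B B], [E → . c * *], [E → . c * c] }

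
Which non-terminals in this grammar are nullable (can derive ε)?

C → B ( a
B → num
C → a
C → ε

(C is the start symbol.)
{ 'C' }

ε-productions: C → ε
So C is immediately nullable.
No further non-terminal can be added: every production for the remaining non-terminals contains a terminal or a non-nullable non-terminal.
Nullable = { 'C' }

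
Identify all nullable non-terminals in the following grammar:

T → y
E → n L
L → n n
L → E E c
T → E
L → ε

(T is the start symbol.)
A non-terminal is nullable if it can derive ε (the empty string): either it has an ε-production, or it has a production whose right-hand side consists entirely of nullable non-terminals.

ε-productions: L → ε
So L is immediately nullable.
No further non-terminal can be added: every production for the remaining non-terminals contains a terminal or a non-nullable non-terminal.
Nullable = { 'L' }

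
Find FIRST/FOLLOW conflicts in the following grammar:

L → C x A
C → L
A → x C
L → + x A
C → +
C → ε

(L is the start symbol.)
Yes. C → L with FOLLOW(C) on { 'x' }

Nullable non-terminals: C.
FIRST sets used below: FIRST(L) = { '+', 'x' }

C: nullable alternative(s) C → ε; FOLLOW(C) = { $, 'x' }
  C → L: FIRST \ {ε} = { '+', 'x' } — overlaps FOLLOW(C) on { 'x' }: CONFLICT
  C → +: FIRST \ {ε} = { '+' } — disjoint from FOLLOW(C)
  C → ε: FIRST \ {ε} = { } — this is the only nullable alternative, skip

A, L have no nullable alternative, so no FIRST/FOLLOW check is needed there.

So the grammar has 1 FIRST/FOLLOW conflict (marked CONFLICT above).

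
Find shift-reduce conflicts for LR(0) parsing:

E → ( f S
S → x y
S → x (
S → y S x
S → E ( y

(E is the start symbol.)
No shift-reduce conflicts

Augment with E' → E and build the canonical LR(0) collection (I0 = CLOSURE({[E' → . E]}), then GOTO on every symbol after a dot until no new states appear). It has 14 states:
  I0: { [E → . ( f S], [E' → . E] }  — shift
  I1: { [E → ( . f S] }  — shift
  I2: { [E' → E .] }  — accept
  I3: { [E → ( f . S], [E → . ( f S], [S → . E ( y], [S → . x (], [S → . x y], [S → . y S x] }  — shift
  I4: { [S → E . ( y] }  — shift
  I5: { [E → ( f S .] }  — reduce
  I6: { [S → x . (], [S → x . y] }  — shift
  I7: { [E → . ( f S], [S → . E ( y], [S → . x (], [S → . x y], [S → . y S x], [S → y . S x] }  — shift
  I8: { [S → y S . x] }  — shift
  I9: { [S → y S x .] }  — reduce
  I10: { [S → x ( .] }  — reduce
  I11: { [S → x y .] }  — reduce
  I12: { [S → E ( . y] }  — shift
  I13: { [S → E ( y .] }  — reduce

No state contains both a complete item and a shift item.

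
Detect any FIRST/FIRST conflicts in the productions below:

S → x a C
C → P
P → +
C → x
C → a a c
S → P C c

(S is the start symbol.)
FIRST sets of the non-terminals at (or reachable through a nullable prefix from) the front of some alternative:
  FIRST(P) = { '+' }

Productions for S:
  S → x a C: FIRST = { 'x' }
  S → P C c: FIRST = { '+' }
Productions for C:
  C → P: FIRST = { '+' }
  C → x: FIRST = { 'x' }
  C → a a c: FIRST = { 'a' }
P has only one production, so no FIRST/FIRST conflict is possible there.

All alternatives of each non-terminal have pairwise disjoint FIRST sets.

Answer: No FIRST/FIRST conflicts.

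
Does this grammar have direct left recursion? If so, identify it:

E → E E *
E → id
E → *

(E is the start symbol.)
Yes, E is left-recursive

Direct left recursion occurs when N → N α for some non-terminal N (the right-hand side begins with the left-hand side itself).

E → E E *: LEFT RECURSIVE (starts with E)
E → id: starts with id
E → *: starts with '*'

The grammar has direct left recursion on: E.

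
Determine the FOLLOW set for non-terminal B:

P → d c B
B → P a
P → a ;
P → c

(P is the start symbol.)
In P → d c B: B is at the end, add FOLLOW(P)

The FOLLOW sets referred to above (computed the same way, to a fixed point):
  FOLLOW(P) = { $, 'a' }

Taking the union: FOLLOW(B) = { $, 'a' }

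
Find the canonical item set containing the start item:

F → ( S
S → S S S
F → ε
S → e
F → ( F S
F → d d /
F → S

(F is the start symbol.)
{ [F → . ( F S], [F → . ( S], [F → . S], [F → . d d /], [F → .], [F' → . F], [S → . S S S], [S → . e] }

First, augment the grammar with F' → F
I₀ = CLOSURE({ [F' → . F] }):
  [F' → . F] has the dot before F: add [F → . ( S], [F → .], [F → . ( F S], [F → . d d /], [F → . S]
  [F → . S] has the dot before S: add [S → . S S S], [S → . e]
No further items can be added.

I₀ = { [F → . ( F S], [F → . ( S], [F → . S], [F → . d d /], [F → .], [F' → . F], [S → . S S S], [S → . e] }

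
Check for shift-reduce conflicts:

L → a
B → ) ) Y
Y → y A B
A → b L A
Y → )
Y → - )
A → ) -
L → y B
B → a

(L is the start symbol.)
No shift-reduce conflicts

Augment with L' → L and build the canonical LR(0) collection (I0 = CLOSURE({[L' → . L]}), then GOTO on every symbol after a dot until no new states appear). It has 20 states:
  I0: { [L → . a], [L → . y B], [L' → . L] }  — shift
  I1: { [L' → L .] }  — accept
  I2: { [L → a .] }  — reduce
  I3: { [B → . ) ) Y], [B → . a], [L → y . B] }  — shift
  I4: { [B → ) . ) Y] }  — shift
  I5: { [L → y B .] }  — reduce
  I6: { [B → a .] }  — reduce
  I7: { [B → ) ) . Y], [Y → . )], [Y → . - )], [Y → . y A B] }  — shift
  I8: { [Y → ) .] }  — reduce
  I9: { [Y → - . )] }  — shift
  I10: { [B → ) ) Y .] }  — reduce
  I11: { [A → . ) -], [A → . b L A], [Y → y . A B] }  — shift
  I12: { [A → ) . -] }  — shift
  I13: { [B → . ) ) Y], [B → . a], [Y → y A . B] }  — shift
  I14: { [A → b . L A], [L → . a], [L → . y B] }  — shift
  I15: { [A → . ) -], [A → . b L A], [A → b L . A] }  — shift
  I16: { [A → b L A .] }  — reduce
  I17: { [Y → y A B .] }  — reduce
  I18: { [A → ) - .] }  — reduce
  I19: { [Y → - ) .] }  — reduce

No state contains both a complete item and a shift item.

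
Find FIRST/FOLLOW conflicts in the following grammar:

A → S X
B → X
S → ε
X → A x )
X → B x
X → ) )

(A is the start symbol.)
No FIRST/FOLLOW conflicts.

A FIRST/FOLLOW conflict occurs when a non-terminal N has a nullable alternative N → β (β ⇒* ε) and another alternative N → α with FIRST(α) ∩ FOLLOW(N) ≠ ∅: on such a lookahead the parser cannot decide between expanding α and letting N vanish via β.

Nullable non-terminals: S.
S has a nullable alternative but only one production, so nothing to check.

A, B, X have no nullable alternative, so no FIRST/FOLLOW check is needed there.

No FIRST/FOLLOW conflicts found.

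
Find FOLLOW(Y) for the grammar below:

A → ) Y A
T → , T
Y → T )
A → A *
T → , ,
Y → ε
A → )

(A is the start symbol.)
To compute FOLLOW(Y), find every occurrence of Y on a right-hand side N → α Y β: add FIRST(β) \ {ε}, and if β is empty or nullable also add FOLLOW(N). Iterate to a fixed point.

In A → ) Y A: Y is followed by A, add FIRST(A) \ {ε} = { ')' }

Taking the union: FOLLOW(Y) = { ')' }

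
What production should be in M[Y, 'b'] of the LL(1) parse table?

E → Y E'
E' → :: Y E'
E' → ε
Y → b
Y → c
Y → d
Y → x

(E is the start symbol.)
To find M[Y, 'b'], we find productions for Y where 'b' is in the predict set (PREDICT(N → α) = (FIRST(α) \ {ε}) ∪ (FOLLOW(N) if α ⇒* ε)).

Y → b: PREDICT = { 'b' }
  'b' is in predict set, so this production goes in M[Y, 'b']
Y → c: PREDICT = { 'c' }
Y → d: PREDICT = { 'd' }
Y → x: PREDICT = { 'x' }

M[Y, 'b'] = Y → b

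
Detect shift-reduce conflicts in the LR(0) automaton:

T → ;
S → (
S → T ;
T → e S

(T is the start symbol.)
Augment with T' → T and build the canonical LR(0) collection (I0 = CLOSURE({[T' → . T]}), then GOTO on every symbol after a dot until no new states appear). It has 8 states:
  I0: { [T → . ;], [T → . e S], [T' → . T] }  — shift
  I1: { [T → ; .] }  — reduce
  I2: { [T' → T .] }  — accept
  I3: { [S → . (], [S → . T ;], [T → . ;], [T → . e S], [T → e . S] }  — shift
  I4: { [S → ( .] }  — reduce
  I5: { [T → e S .] }  — reduce
  I6: { [S → T . ;] }  — shift
  I7: { [S → T ; .] }  — reduce

No state contains both a complete item and a shift item.

Answer: No shift-reduce conflicts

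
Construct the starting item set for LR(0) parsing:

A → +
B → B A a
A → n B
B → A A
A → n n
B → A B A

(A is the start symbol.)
{ [A → . +], [A → . n B], [A → . n n], [A' → . A] }

First, augment the grammar with A' → A
I₀ = CLOSURE({ [A' → . A] }):
  [A' → . A] has the dot before A: add [A → . +], [A → . n B], [A → . n n]
No further items can be added.

I₀ = { [A → . +], [A → . n B], [A → . n n], [A' → . A] }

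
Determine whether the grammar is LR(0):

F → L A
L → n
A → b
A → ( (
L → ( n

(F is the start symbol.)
A grammar is LR(0) if no state in the canonical LR(0) collection has:
  - both a shift item (dot before a terminal) and a complete item (shift-reduce conflict), or
  - two or more complete items (reduce-reduce conflict; the accept item [F' → F .] counts as a complete item here).

Augment with F' → F and build the canonical LR(0) collection (I0 = CLOSURE({[F' → . F]}), then GOTO on every symbol after a dot until no new states appear). It has 10 states:
  I0: { [F → . L A], [F' → . F], [L → . ( n], [L → . n] }  — shift
  I1: { [L → ( . n] }  — shift
  I2: { [F' → F .] }  — accept
  I3: { [A → . ( (], [A → . b], [F → L . A] }  — shift
  I4: { [L → n .] }  — reduce
  I5: { [A → ( . (] }  — shift
  I6: { [F → L A .] }  — reduce
  I7: { [A → b .] }  — reduce
  I8: { [A → ( ( .] }  — reduce
  I9: { [L → ( n .] }  — reduce

Every state is either a pure shift/goto state or contains exactly one complete item and nothing to shift — no conflicts. The grammar is LR(0).

Answer: Yes, the grammar is LR(0)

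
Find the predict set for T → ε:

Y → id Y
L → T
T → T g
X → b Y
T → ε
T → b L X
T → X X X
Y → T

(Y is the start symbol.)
{ $, 'b', 'g' }

PREDICT(T → ε) = (FIRST(RHS) \ {ε}) ∪ (FOLLOW(T) if ε ∈ FIRST(RHS), i.e. RHS ⇒* ε)
The right-hand side is ε (FIRST(ε) = { ε }), so the predict set is FOLLOW(T) = { $, 'b', 'g' }
PREDICT(T → ε) = { $, 'b', 'g' }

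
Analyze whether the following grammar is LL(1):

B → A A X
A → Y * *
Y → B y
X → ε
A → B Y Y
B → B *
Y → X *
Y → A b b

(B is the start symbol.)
No. Predict set conflict for B: { '*' }

Relevant sets:
  FIRST(A) = { '*' }
  FIRST(B) = { '*' }
  FIRST(Y) = { '*' }
  FIRST(X) = { ε }

For B:
  PREDICT(B → A A X) = { '*' }
  PREDICT(B → B '*') = { '*' }
For A:
  PREDICT(A → Y '*' '*') = { '*' }
  PREDICT(A → B Y Y) = { '*' }
For Y:
  PREDICT(Y → B y) = { '*' }
  PREDICT(Y → X '*') = { '*' }
  PREDICT(Y → A b b) = { '*' }
X has a single production, so nothing to check there.

Conflict found: Predict set conflict for B: { '*' }
The grammar is NOT LL(1).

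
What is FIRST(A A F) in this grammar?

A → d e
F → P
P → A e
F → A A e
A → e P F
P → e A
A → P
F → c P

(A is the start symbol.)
{ 'd', 'e' }

FIRST sets of the non-terminals involved (from the grammar, by fixed-point iteration):
  FIRST(A) = { 'd', 'e' }

To compute FIRST(A A F), process the symbols left to right:
Symbol A is a non-terminal. Add FIRST(A) \ {ε} = { 'd', 'e' }
A is not nullable (ε ∉ FIRST(A)), so stop here.
FIRST(A A F) = { 'd', 'e' }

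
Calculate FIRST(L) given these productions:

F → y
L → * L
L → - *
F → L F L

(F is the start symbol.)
To compute FIRST(L), examine every production with L on the left-hand side, reading each right-hand side left to right until a non-nullable symbol is reached.

From L → * L:
  - '*' is a terminal: add '*' and stop
From L → - *:
  - '-' is a terminal: add '-' and stop

Collecting: FIRST(L) = { '*', '-' }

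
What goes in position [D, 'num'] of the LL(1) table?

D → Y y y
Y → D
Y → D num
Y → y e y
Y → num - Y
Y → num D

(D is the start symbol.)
D → Y y y

To find M[D, 'num'], we find productions for D where 'num' is in the predict set (PREDICT(N → α) = (FIRST(α) \ {ε}) ∪ (FOLLOW(N) if α ⇒* ε)).

Relevant sets:
  FIRST(Y) = { 'num', 'y' }

D → Y y y: PREDICT = { 'num', 'y' }
  'num' is in predict set, so this production goes in M[D, 'num']

M[D, 'num'] = D → Y y y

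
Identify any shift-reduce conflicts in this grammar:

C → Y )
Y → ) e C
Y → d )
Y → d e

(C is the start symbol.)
No shift-reduce conflicts

A shift-reduce conflict occurs when an LR(0) state has both:
  - a complete (reduce) item [A → α .] (dot at the end), and
  - a shift item [B → β . c γ] (dot before a terminal).

Augment with C' → C and build the canonical LR(0) collection (I0 = CLOSURE({[C' → . C]}), then GOTO on every symbol after a dot until no new states appear). It has 10 states:
  I0: { [C → . Y )], [C' → . C], [Y → . ) e C], [Y → . d )], [Y → . d e] }  — shift
  I1: { [Y → ) . e C] }  — shift
  I2: { [C' → C .] }  — accept
  I3: { [C → Y . )] }  — shift
  I4: { [Y → d . )], [Y → d . e] }  — shift
  I5: { [Y → d ) .] }  — reduce
  I6: { [Y → d e .] }  — reduce
  I7: { [C → Y ) .] }  — reduce
  I8: { [C → . Y )], [Y → ) e . C], [Y → . ) e C], [Y → . d )], [Y → . d e] }  — shift
  I9: { [Y → ) e C .] }  — reduce

No state contains both a complete item and a shift item.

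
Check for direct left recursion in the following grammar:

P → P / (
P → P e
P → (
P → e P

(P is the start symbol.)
Yes, P is left-recursive

Direct left recursion occurs when N → N α for some non-terminal N (the right-hand side begins with the left-hand side itself).

P → P / (: LEFT RECURSIVE (starts with P)
P → P e: LEFT RECURSIVE (starts with P)
P → (: starts with '('
P → e P: starts with e

The grammar has direct left recursion on: P.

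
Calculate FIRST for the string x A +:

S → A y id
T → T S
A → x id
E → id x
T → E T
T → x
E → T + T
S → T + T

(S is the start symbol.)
{ 'x' }

To compute FIRST(x A +), process the symbols left to right:
Symbol x is a terminal. Add 'x' and stop.
FIRST(x A +) = { 'x' }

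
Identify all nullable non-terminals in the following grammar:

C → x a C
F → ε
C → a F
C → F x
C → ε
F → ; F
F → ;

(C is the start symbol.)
A non-terminal is nullable if it can derive ε (the empty string): either it has an ε-production, or it has a production whose right-hand side consists entirely of nullable non-terminals.

ε-productions: F → ε, C → ε
So F, C are immediately nullable.
Every non-terminal is now nullable.
Nullable = { 'C', 'F' }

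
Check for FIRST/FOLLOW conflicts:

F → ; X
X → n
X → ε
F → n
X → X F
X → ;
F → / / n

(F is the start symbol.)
Yes. X → n with FOLLOW(X) on { 'n' }; X → X F with FOLLOW(X) on { '/', ';', 'n' }; X → ';' with FOLLOW(X) on { ';' }

Nullable non-terminals: X.
FIRST sets used below: FIRST(X) = { '/', ';', 'n', ε }, FIRST(F) = { '/', ';', 'n' }

X: nullable alternative(s) X → ε; FOLLOW(X) = { $, '/', ';', 'n' }
  X → n: FIRST \ {ε} = { 'n' } — overlaps FOLLOW(X) on { 'n' }: CONFLICT
  X → ε: FIRST \ {ε} = { } — this is the only nullable alternative, skip
  X → X F: FIRST \ {ε} = { '/', ';', 'n' } — overlaps FOLLOW(X) on { '/', ';', 'n' }: CONFLICT
  X → ;: FIRST \ {ε} = { ';' } — overlaps FOLLOW(X) on { ';' }: CONFLICT

F has no nullable alternative, so no FIRST/FOLLOW check is needed there.

So the grammar has 3 FIRST/FOLLOW conflicts (marked CONFLICT above).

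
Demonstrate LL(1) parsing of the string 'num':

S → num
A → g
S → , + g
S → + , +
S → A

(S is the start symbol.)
Stack is shown with the top on the left.

Stack  Input  Action
--------------------
S $    num $  output S → num
num $  num $  match 'num'
$      $      accept

The string is accepted.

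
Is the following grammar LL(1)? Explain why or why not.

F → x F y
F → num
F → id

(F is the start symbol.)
Yes, the grammar is LL(1).

A grammar is LL(1) if for each non-terminal N with multiple productions, the predict sets of those productions are pairwise disjoint, where PREDICT(N → α) = (FIRST(α) \ {ε}) ∪ (FOLLOW(N) if α ⇒* ε).

For F:
  PREDICT(F → x F y) = { 'x' }
  PREDICT(F → num) = { 'num' }
  PREDICT(F → id) = { 'id' }

All predict sets are disjoint. The grammar IS LL(1).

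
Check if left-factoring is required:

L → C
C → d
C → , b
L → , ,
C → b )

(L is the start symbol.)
Left-factoring is needed when two productions for the same non-terminal
share a common prefix on the right-hand side.

Productions for L:
  L → C
  L → , ,
Productions for C:
  C → d
  C → , b
  C → b )

No common prefixes found.

Answer: No, left-factoring is not needed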